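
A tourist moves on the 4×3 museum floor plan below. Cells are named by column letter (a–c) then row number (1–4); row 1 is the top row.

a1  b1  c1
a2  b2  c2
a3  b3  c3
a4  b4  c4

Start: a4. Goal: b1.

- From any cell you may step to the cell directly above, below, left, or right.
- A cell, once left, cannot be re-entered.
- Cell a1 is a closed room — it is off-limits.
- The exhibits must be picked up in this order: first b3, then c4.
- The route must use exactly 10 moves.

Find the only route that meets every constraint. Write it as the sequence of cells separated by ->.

The waypoints must appear in the order b3, c4, with no cell reused.
Route from a4: up 2 to a2, right 1 to b2, down 2 to b4, right 1 to c4, up 3 to c1, left 1 to b1 — 10 moves in all.
Check: order respected (b3 at step 4, c4 at step 6); 10 moves as required.

a4 -> a3 -> a2 -> b2 -> b3 -> b4 -> c4 -> c3 -> c2 -> c1 -> b1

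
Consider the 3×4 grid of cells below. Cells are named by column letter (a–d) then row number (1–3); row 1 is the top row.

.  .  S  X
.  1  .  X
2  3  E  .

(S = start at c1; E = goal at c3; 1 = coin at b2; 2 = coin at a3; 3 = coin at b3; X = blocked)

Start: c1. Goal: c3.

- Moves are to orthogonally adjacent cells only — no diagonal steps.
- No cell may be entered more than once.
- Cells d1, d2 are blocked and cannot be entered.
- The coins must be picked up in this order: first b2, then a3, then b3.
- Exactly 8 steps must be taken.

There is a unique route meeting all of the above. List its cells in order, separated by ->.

The waypoints must appear in the order b2, a3, b3, with no cell reused.
Route from c1: down to c2, left to b2, up to b1, left to a1, 2× down (reaching a3), 2× right (reaching c3) — 8 moves in all.
Check: order respected (1 at step 2, 2 at step 6, 3 at step 7); 8 moves as required.

c1 -> c2 -> b2 -> b1 -> a1 -> a2 -> a3 -> b3 -> c3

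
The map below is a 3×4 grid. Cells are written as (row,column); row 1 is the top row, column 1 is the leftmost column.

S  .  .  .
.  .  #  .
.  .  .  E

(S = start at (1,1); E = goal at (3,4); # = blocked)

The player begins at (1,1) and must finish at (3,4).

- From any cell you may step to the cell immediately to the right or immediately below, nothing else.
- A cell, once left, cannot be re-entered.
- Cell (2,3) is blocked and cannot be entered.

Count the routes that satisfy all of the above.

4

A right/down-only route from (1,1) to (3,4) makes exactly 2 down-moves and 3 right-moves in some order.
With no other constraints that would be C(5,2) = 10 routes.
Subtract routes through each blocked cell (inclusion–exclusion for overlaps): − through (2,3): 6 → 4.
That gives 4 routes.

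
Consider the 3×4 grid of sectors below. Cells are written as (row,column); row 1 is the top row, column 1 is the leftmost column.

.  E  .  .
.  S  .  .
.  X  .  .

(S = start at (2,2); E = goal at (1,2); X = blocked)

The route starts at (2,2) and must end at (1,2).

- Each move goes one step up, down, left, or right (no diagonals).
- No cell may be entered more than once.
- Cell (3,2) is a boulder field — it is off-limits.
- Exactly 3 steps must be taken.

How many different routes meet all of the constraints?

2

Need simple routes of exactly 3 moves from (2,2) to (1,2) (Manhattan distance 1, so 1 moves are spent on a detour and 1 undoing it).
Enumerating: (2,2) (2,1) (1,1) (1,2) | (2,2) (2,3) (1,3) (1,2).
That gives 2 routes.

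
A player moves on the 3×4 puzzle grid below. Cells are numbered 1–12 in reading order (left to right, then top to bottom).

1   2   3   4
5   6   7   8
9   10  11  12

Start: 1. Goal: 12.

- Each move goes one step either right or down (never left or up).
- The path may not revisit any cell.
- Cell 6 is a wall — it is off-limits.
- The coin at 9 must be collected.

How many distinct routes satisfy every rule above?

1

A right/down-only route from 1 to 12 makes exactly 2 down-moves and 3 right-moves in some order.
With no other constraints that would be C(5,2) = 10 routes.
Split at 9 and multiply the segment counts (each segment already excludes blocked cells): 1→9: 1; 9→12: 1; product = 1.
That gives 1 route.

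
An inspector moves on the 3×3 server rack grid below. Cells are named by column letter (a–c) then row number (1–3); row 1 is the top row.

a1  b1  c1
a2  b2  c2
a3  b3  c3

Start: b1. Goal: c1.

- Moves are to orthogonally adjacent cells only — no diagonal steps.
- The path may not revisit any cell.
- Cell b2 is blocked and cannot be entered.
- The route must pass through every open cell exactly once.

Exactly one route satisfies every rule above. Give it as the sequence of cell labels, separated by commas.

Need to visit all 8 open cells exactly once, starting at b1 and ending at c1.
Route from b1: left to a1, 2× down (reaching a3), 2× right (reaching c3), 2× up (reaching c1) — 7 moves in all.
Check: all 8 open cells covered.

b1, a1, a2, a3, b3, c3, c2, c1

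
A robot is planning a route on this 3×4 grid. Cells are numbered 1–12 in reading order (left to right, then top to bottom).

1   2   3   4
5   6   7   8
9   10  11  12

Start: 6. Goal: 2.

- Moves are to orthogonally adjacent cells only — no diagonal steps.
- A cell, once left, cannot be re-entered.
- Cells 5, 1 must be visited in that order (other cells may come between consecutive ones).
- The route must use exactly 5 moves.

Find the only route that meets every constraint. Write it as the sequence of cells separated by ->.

6 -> 10 -> 9 -> 5 -> 1 -> 2

The waypoints must appear in the order 5, 1, with no cell reused.
Route from 6: down 1 to 10, left 1 to 9, up 2 to 1, right 1 to 2 — 5 moves in all.
Check: order respected (5 at step 3, 1 at step 4); 5 moves as required.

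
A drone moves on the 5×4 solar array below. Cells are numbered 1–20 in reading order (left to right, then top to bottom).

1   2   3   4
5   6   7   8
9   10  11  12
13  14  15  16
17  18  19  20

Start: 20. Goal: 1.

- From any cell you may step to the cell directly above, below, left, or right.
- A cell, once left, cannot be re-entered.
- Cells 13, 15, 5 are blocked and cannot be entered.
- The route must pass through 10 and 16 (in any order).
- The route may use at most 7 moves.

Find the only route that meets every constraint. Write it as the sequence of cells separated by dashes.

20 - 16 - 12 - 11 - 10 - 6 - 2 - 1

The 7-move cap with required stops at 10, 16 leaves no slack for detours.
Route from 20: up 2 to 12, left 2 to 10, up 2 to 2, left 1 to 1 — 7 moves in all.
Check: all required cells visited; 7 ≤ 7 moves.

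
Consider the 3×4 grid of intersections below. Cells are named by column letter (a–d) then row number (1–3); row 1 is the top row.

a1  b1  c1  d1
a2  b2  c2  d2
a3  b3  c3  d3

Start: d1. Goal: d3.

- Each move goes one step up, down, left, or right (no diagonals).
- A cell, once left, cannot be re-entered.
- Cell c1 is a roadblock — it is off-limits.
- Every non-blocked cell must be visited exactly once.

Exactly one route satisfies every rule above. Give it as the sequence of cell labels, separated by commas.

Need to visit all 11 open cells exactly once, starting at d1 and ending at d3.
Cell b1 has only two open neighbours (b2 and a1), so the path must pass straight through it: one of those is the cell it's entered from and the other is where it exits.
Route from d1: down to d2, 2× left (reaching b2), up to b1, left to a1, 2× down (reaching a3), 3× right (reaching d3) — 10 moves in all.
Check: all 11 open cells covered.

d1, d2, c2, b2, b1, a1, a2, a3, b3, c3, d3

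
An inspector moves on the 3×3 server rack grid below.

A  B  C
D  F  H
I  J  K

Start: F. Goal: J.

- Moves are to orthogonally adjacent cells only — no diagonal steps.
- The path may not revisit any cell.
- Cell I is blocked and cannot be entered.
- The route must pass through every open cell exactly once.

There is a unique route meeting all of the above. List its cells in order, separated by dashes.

Need to visit all 8 open cells exactly once, starting at F and ending at J.
Cell D has only two open neighbours (A and F), so the path must pass straight through it: one of those is the cell it's entered from and the other is where it exits.
Route from F: left to D, up to A, 2× right (reaching C), 2× down (reaching K), left to J — 7 moves in all.
Check: all 8 open cells covered.

F - D - A - B - C - H - K - J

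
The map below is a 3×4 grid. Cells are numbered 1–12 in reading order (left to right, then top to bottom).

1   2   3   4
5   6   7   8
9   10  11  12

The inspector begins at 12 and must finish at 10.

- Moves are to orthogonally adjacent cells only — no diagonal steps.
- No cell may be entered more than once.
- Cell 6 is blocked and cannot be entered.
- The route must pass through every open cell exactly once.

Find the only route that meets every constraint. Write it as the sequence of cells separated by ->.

12 -> 11 -> 7 -> 8 -> 4 -> 3 -> 2 -> 1 -> 5 -> 9 -> 10

Need to visit all 11 open cells exactly once, starting at 12 and ending at 10.
Cell 1 has only two open neighbours (5 and 2), so the path must pass straight through it: one of those is the cell it's entered from and the other is where it exits.
Route from 12: left 1 to 11, up 1 to 7, right 1 to 8, up 1 to 4, left 3 to 1, down 2 to 9, right 1 to 10 — 10 moves in all.
Check: all 11 open cells covered.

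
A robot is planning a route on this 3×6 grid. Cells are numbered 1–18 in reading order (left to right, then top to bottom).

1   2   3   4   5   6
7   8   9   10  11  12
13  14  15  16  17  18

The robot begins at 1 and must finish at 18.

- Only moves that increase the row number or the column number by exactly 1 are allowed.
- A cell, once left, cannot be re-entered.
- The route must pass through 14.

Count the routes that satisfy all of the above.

3

A right/down-only route from 1 to 18 makes exactly 2 down-moves and 5 right-moves in some order.
With no other constraints that would be C(7,2) = 21 routes.
Split at 14 and multiply the segment counts: 1→14: 3; 14→18: 1; product = 3.
That gives 3 routes.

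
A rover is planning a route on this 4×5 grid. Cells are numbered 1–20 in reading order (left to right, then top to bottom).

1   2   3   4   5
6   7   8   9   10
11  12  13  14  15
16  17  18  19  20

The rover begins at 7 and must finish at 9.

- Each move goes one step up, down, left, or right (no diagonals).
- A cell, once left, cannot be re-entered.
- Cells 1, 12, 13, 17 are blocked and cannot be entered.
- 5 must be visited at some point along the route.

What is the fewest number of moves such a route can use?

6

Any route passes through 5 somewhere between 7 and 9. Summing Manhattan distances along the two legs (7 → 5 → 9) gives a lower bound of 4 + 2 = 6 moves.
A route of 6 moves achieves this: 7 → 2 → 3 → 4 → 5 → 10 → 9.
Since 6 matches the lower bound, it is optimal.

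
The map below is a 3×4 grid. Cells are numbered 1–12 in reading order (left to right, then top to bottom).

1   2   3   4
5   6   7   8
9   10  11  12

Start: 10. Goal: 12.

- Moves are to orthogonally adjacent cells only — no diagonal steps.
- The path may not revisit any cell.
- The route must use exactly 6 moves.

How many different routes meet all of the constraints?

7

Need simple routes of exactly 6 moves from 10 to 12 (Manhattan distance 2, so 2 moves are spent on a detour and 2 undoing it).
Enumerating: 10 6 2 3 7 11 12 | 10 6 2 3 7 8 12 | 10 6 2 3 4 8 12 | 10 6 7 3 4 8 12 | 10 9 5 6 7 11 12 | 10 9 5 6 7 8 12 | 10 11 7 3 4 8 12.
That gives 7 routes.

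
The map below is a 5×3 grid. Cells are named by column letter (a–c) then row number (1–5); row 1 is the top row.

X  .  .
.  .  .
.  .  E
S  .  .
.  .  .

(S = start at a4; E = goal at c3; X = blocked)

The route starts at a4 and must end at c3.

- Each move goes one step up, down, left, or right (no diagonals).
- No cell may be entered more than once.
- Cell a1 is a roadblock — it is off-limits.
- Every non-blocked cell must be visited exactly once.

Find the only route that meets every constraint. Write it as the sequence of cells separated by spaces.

a4 a5 b5 c5 c4 b4 b3 a3 a2 b2 b1 c1 c2 c3

Need to visit all 14 open cells exactly once, starting at a4 and ending at c3.
Cell c5 has only two open neighbours (c4 and b5), so the path must pass straight through it: one of those is the cell it's entered from and the other is where it exits.
Route from a4: down to a5, 2× right (reaching c5), up to c4, left to b4, up to b3, left to a3, up to a2, right to b2, up to b1, right to c1, 2× down (reaching c3) — 13 moves in all.
Check: all 14 open cells covered.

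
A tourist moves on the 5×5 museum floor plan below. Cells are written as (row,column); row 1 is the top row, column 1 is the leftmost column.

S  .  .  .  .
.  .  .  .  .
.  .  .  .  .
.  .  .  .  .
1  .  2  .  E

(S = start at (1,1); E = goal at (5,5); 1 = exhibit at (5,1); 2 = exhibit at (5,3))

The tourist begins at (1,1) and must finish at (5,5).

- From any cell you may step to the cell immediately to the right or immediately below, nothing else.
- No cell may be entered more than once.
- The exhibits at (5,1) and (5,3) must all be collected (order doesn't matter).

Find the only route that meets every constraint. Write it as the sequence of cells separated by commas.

(1,1), (2,1), (3,1), (4,1), (5,1), (5,2), (5,3), (5,4), (5,5)

Moves only go right or down, so the column and row indices never decrease.
Route from (1,1): 4× down (reaching (5,1)), 4× right (reaching (5,5)) — 8 moves in all.
Check: all required cells visited.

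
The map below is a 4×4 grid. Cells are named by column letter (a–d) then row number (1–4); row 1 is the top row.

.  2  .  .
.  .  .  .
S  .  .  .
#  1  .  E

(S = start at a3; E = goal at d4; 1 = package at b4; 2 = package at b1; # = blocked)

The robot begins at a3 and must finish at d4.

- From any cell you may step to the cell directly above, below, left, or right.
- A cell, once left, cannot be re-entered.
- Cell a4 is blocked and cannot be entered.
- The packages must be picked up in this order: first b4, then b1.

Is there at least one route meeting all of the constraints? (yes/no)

yes

One route that works: a3 → b3 → b4 → c4 → c3 → c2 → b2 → b1 → c1 → d1 → d2 → d3 → d4.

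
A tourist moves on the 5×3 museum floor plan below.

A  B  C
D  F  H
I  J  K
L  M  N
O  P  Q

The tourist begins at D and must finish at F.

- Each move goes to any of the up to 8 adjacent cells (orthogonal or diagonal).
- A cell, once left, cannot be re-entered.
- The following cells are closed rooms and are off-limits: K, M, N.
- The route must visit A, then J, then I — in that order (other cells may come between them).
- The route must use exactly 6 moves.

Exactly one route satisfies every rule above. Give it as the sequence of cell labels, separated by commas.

The waypoints must appear in the order A, J, I, with no cell reused.
Route from D: up to A, right to B, down-right to H, down-left to J, left to I, up-right to F — 6 moves in all.
Check: order respected (A at step 1, J at step 4, I at step 5); 6 moves as required.

D, A, B, H, J, I, F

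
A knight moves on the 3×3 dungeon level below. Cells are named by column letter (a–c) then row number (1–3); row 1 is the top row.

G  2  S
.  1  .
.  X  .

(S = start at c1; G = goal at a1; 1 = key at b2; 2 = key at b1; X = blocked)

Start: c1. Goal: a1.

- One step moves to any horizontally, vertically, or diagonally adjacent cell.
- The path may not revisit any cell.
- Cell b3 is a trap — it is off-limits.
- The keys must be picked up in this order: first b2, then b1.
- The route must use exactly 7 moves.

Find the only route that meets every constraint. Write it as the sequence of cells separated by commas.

The waypoints must appear in the order b2, b1, with no cell reused.
Route from c1: down 2 to c3, up-left 1 to b2, down-left 1 to a3, up 1 to a2, up-right 1 to b1, left 1 to a1 — 7 moves in all.
Check: order respected (1 at step 3, 2 at step 6); 7 moves as required.

c1, c2, c3, b2, a3, a2, b1, a1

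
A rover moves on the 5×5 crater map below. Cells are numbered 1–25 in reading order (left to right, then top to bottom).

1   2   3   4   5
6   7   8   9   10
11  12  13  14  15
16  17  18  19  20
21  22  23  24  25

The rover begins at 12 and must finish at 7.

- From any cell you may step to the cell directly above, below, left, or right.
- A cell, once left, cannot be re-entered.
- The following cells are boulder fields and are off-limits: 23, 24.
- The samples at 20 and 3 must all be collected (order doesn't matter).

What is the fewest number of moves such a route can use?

Any route passes through 20 and 3 in some order between 12 and 7. Summing Manhattan distances along each leg and taking the cheapest ordering (12 → 20 → 3 → 7) gives a lower bound of 4 + 5 + 2 = 11 moves.
A route of 11 moves achieves this: 12 → 17 → 18 → 19 → 20 → 15 → 10 → 5 → 4 → 3 → 8 → 7.
Since 11 matches the lower bound, it is optimal.

11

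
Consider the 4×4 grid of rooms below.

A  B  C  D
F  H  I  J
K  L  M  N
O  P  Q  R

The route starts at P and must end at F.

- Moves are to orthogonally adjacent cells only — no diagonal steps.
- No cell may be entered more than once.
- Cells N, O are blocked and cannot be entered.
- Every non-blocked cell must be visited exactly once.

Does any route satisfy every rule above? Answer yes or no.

no

Cell R has only one open neighbour but is neither the start nor the goal, so a Hamiltonian route would have to both enter and leave it through the same neighbour — impossible without revisiting.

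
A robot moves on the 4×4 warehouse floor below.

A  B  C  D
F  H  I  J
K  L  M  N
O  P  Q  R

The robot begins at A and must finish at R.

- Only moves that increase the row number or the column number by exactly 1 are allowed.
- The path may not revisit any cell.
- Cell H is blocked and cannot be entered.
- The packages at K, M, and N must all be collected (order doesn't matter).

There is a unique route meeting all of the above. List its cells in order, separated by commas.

A, F, K, L, M, N, R

Moves only go right or down, so the column and row indices never decrease.
Route from A: down 2 to K, right 3 to N, down 1 to R — 6 moves in all.
Check: all required cells visited.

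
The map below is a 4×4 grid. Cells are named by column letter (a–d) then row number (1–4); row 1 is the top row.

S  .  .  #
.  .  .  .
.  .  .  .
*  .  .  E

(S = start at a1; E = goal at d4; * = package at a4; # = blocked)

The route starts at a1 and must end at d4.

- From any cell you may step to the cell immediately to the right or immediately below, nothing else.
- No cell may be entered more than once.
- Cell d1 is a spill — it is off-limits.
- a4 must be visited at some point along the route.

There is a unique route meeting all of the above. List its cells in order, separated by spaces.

Moves only go right or down, so the column and row indices never decrease.
Route from a1: 3× down (reaching a4), 3× right (reaching d4) — 6 moves in all.
Check: all required cells visited.

a1 a2 a3 a4 b4 c4 d4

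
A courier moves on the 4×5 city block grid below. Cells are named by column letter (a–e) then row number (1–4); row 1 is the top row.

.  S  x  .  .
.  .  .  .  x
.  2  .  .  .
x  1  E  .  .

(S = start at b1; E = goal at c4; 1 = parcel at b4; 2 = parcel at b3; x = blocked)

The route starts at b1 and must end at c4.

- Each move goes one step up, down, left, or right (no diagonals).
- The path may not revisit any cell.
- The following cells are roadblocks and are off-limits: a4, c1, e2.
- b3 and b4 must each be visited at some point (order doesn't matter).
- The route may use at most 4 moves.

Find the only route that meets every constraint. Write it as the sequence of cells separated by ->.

b1 -> b2 -> b3 -> b4 -> c4

The 4-move cap with required stops at b3, b4 leaves no slack for detours.
Route from b1: down 3 to b4, right 1 to c4 — 4 moves in all.
Check: all required cells visited; 4 ≤ 4 moves.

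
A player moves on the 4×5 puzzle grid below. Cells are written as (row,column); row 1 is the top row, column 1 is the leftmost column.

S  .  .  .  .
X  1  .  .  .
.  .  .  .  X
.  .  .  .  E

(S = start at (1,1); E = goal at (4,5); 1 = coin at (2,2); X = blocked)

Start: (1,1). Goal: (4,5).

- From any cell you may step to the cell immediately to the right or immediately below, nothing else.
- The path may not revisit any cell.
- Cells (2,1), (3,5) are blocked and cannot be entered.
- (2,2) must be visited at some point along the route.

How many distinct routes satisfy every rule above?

6

A right/down-only route from (1,1) to (4,5) makes exactly 3 down-moves and 4 right-moves in some order.
With no other constraints that would be C(7,3) = 35 routes.
Split at (2,2) and multiply the segment counts (each segment already excludes blocked cells): (1,1)→(2,2): 1; (2,2)→(4,5): 6; product = 6.
That gives 6 routes.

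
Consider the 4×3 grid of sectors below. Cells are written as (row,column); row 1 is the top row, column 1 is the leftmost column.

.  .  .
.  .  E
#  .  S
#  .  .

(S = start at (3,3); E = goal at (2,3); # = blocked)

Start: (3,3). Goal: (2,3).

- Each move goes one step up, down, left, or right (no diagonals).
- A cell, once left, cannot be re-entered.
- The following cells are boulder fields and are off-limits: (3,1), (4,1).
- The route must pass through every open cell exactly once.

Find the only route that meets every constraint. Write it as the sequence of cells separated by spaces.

Need to visit all 10 open cells exactly once, starting at (3,3) and ending at (2,3).
Cell (1,1) has only two open neighbours ((2,1) and (1,2)), so the path must pass straight through it: one of those is the cell it's entered from and the other is where it exits.
Route from (3,3): down 1 to (4,3), left 1 to (4,2), up 2 to (2,2), left 1 to (2,1), up 1 to (1,1), right 2 to (1,3), down 1 to (2,3) — 9 moves in all.
Check: all 10 open cells covered.

(3,3) (4,3) (4,2) (3,2) (2,2) (2,1) (1,1) (1,2) (1,3) (2,3)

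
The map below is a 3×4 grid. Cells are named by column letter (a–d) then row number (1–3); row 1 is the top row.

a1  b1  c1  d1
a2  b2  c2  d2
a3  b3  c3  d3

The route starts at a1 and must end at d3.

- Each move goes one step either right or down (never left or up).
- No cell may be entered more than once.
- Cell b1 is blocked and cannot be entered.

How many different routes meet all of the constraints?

4

A right/down-only route from a1 to d3 makes exactly 2 down-moves and 3 right-moves in some order.
With no other constraints that would be C(5,2) = 10 routes.
Subtract routes through each blocked cell (inclusion–exclusion for overlaps): − through b1: 6 → 4.
That gives 4 routes.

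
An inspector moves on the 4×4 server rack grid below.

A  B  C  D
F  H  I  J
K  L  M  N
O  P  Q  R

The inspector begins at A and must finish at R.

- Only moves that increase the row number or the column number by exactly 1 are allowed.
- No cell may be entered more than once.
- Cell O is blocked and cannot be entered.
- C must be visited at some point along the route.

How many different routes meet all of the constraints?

4

A right/down-only route from A to R makes exactly 3 down-moves and 3 right-moves in some order.
With no other constraints that would be C(6,3) = 20 routes.
Split at C and multiply the segment counts (each segment already excludes blocked cells): A→C: 1; C→R: 4; product = 4.
That gives 4 routes.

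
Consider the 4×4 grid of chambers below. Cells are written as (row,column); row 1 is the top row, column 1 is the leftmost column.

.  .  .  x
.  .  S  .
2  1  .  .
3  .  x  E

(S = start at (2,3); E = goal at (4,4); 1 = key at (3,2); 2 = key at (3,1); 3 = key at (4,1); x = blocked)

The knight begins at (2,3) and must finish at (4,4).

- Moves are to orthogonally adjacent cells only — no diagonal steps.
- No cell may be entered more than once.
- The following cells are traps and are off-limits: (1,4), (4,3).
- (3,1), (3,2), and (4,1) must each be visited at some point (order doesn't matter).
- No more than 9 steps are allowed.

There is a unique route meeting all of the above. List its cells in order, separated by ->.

(2,3) -> (2,2) -> (2,1) -> (3,1) -> (4,1) -> (4,2) -> (3,2) -> (3,3) -> (3,4) -> (4,4)

The budget equals the shortest possible length, so every move has to be on a shortest route through the required cells.
Route from (2,3): left 2 to (2,1), down 2 to (4,1), right 1 to (4,2), up 1 to (3,2), right 2 to (3,4), down 1 to (4,4) — 9 moves in all.
Check: all required cells visited; 9 ≤ 9 moves.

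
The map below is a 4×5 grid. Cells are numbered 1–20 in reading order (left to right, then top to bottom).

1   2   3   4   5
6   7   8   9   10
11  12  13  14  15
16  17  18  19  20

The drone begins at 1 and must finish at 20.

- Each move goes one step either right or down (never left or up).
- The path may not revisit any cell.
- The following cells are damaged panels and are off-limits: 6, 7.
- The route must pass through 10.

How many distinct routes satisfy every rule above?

A right/down-only route from 1 to 20 makes exactly 3 down-moves and 4 right-moves in some order.
With no other constraints that would be C(7,3) = 35 routes.
Split at 10 and multiply the segment counts (each segment already excludes blocked cells): 1→10: 3; 10→20: 1; product = 3.
That gives 3 routes.

3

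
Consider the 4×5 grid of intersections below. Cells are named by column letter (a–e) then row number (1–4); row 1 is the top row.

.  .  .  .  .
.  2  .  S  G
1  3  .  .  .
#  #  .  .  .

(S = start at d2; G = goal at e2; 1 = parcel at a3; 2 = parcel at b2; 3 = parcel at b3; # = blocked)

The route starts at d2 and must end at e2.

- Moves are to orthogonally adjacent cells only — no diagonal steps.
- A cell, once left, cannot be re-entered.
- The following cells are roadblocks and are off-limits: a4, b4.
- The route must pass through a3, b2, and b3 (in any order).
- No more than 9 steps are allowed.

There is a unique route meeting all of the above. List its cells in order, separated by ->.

d2 -> c2 -> b2 -> a2 -> a3 -> b3 -> c3 -> d3 -> e3 -> e2

Any route must reach a3, b2, and b3 and still end at e2 within 9 moves, so the order of the required stops is forced.
Route from d2: left 3 to a2, down 1 to a3, right 4 to e3, up 1 to e2 — 9 moves in all.
Check: all required cells visited; 9 ≤ 9 moves.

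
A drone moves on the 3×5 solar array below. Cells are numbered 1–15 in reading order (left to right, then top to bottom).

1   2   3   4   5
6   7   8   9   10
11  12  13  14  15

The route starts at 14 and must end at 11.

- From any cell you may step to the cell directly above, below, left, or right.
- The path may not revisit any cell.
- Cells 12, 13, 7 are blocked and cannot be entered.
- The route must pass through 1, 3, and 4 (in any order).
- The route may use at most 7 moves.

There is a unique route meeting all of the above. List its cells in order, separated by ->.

14 -> 9 -> 4 -> 3 -> 2 -> 1 -> 6 -> 11

The budget equals the shortest possible length, so every move has to be on a shortest route through the required cells.
Route from 14: up 2 to 4, left 3 to 1, down 2 to 11 — 7 moves in all.
Check: all required cells visited; 7 ≤ 7 moves.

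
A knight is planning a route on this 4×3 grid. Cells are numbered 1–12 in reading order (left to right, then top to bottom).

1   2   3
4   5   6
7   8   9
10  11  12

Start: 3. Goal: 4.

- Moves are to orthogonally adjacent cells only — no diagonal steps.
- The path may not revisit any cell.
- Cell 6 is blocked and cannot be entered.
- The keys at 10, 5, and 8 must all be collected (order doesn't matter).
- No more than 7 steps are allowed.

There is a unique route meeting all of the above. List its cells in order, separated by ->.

The 7-move cap with required stops at 10, 5, 8 leaves no slack for detours.
Route from 3: left 1 to 2, down 3 to 11, left 1 to 10, up 2 to 4 — 7 moves in all.
Check: all required cells visited; 7 ≤ 7 moves.

3 -> 2 -> 5 -> 8 -> 11 -> 10 -> 7 -> 4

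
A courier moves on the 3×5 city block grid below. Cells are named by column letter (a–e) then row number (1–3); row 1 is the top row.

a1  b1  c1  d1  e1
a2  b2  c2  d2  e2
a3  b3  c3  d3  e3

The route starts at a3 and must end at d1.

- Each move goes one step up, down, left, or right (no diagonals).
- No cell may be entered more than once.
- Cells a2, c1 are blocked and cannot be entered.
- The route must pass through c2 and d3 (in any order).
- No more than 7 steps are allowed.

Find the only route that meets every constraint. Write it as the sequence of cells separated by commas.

a3, b3, b2, c2, c3, d3, d2, d1

The 7-move cap with required stops at c2, d3 leaves no slack for detours.
Route from a3: right to b3, up to b2, right to c2, down to c3, right to d3, 2× up (reaching d1) — 7 moves in all.
Check: all required cells visited; 7 ≤ 7 moves.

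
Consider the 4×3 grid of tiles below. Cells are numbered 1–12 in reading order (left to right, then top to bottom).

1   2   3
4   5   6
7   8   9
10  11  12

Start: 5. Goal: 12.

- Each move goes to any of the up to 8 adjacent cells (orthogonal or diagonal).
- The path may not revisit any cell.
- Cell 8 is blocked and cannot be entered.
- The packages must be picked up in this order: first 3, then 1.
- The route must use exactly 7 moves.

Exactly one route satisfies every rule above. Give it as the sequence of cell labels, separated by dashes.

The waypoints must appear in the order 3, 1, with no cell reused.
Route from 5: up-right 1 to 3, left 2 to 1, down 2 to 7, down-right 1 to 11, right 1 to 12 — 7 moves in all.
Check: order respected (3 at step 1, 1 at step 3); 7 moves as required.

5 - 3 - 2 - 1 - 4 - 7 - 11 - 12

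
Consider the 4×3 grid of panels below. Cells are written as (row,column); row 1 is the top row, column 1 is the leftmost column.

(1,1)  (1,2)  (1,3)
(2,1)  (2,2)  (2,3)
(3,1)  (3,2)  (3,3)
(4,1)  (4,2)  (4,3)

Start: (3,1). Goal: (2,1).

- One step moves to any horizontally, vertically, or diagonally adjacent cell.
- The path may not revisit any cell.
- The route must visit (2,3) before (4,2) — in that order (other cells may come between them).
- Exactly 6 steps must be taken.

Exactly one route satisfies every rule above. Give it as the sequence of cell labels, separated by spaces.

The waypoints must appear in the order (2,3), (4,2), with no cell reused.
Route from (3,1): up-right to (2,2), right to (2,3), down to (3,3), down-left to (4,2), up to (3,2), up-left to (2,1) — 6 moves in all.
Check: order respected ((2,3) at step 2, (4,2) at step 4); 6 moves as required.

(3,1) (2,2) (2,3) (3,3) (4,2) (3,2) (2,1)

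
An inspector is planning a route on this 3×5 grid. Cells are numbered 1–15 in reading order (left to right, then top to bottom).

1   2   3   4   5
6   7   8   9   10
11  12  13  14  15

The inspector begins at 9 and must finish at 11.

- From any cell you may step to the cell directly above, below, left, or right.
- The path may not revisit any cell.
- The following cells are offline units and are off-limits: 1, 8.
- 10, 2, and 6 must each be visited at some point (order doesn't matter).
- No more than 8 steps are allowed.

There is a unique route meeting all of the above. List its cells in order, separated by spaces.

9 10 5 4 3 2 7 6 11

The 8-move cap with required stops at 10, 2, 6 leaves no slack for detours.
Route from 9: right to 10, up to 5, 3× left (reaching 2), down to 7, left to 6, down to 11 — 8 moves in all.
Check: all required cells visited; 8 ≤ 8 moves.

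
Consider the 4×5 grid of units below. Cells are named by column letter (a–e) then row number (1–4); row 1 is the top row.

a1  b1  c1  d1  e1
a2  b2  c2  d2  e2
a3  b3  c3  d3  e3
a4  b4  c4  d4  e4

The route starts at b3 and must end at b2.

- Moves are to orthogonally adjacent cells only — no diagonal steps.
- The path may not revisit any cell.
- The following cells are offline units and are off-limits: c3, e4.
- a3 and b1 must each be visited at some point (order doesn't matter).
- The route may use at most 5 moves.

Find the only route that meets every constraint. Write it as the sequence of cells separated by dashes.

b3 - a3 - a2 - a1 - b1 - b2

Any route must reach a3 and b1 and still end at b2 within 5 moves, so the order of the required stops is forced.
Route from b3: left 1 to a3, up 2 to a1, right 1 to b1, down 1 to b2 — 5 moves in all.
Check: all required cells visited; 5 ≤ 5 moves.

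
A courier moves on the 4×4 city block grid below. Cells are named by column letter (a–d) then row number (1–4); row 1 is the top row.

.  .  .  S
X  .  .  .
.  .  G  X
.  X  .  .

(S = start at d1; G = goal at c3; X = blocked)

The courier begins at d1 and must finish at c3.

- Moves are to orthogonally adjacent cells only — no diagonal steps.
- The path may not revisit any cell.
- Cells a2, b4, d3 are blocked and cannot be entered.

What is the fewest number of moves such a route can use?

3

The Manhattan distance from d1 to c3 is |1−3| + |4−3| = 3, so at least 3 moves are needed.
A route of 3 moves achieves this: d1 → d2 → c2 → c3.
Since 3 matches the lower bound, it is optimal.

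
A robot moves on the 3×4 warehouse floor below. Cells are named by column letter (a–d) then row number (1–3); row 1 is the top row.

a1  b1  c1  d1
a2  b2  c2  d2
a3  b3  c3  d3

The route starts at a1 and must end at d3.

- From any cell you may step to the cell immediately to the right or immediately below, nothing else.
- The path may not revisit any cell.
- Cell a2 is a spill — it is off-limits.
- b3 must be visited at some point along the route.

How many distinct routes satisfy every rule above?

A right/down-only route from a1 to d3 makes exactly 2 down-moves and 3 right-moves in some order.
With no other constraints that would be C(5,2) = 10 routes.
Split at b3 and multiply the segment counts (each segment already excludes blocked cells): a1→b3: 1; b3→d3: 1; product = 1.
That gives 1 route.

1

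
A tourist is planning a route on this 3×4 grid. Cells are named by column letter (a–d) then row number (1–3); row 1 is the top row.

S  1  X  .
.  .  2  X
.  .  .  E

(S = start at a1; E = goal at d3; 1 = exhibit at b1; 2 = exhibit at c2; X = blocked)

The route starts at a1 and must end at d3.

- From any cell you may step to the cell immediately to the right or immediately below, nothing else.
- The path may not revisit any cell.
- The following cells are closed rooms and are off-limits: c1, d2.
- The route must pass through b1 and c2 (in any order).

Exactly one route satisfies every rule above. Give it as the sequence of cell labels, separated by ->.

a1 -> b1 -> b2 -> c2 -> c3 -> d3

Moves only go right or down, so the column and row indices never decrease.
Route from a1: right 1 to b1, down 1 to b2, right 1 to c2, down 1 to c3, right 1 to d3 — 5 moves in all.
Check: all required cells visited.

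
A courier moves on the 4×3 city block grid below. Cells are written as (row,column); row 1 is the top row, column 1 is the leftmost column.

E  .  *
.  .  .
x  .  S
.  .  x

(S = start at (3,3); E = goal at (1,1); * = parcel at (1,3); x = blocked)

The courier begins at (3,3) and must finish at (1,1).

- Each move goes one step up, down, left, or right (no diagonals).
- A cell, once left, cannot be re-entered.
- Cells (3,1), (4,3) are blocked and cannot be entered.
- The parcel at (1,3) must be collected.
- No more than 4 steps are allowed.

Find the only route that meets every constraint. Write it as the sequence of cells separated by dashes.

(3,3) - (2,3) - (1,3) - (1,2) - (1,1)

Any route must reach (1,3) and still end at (1,1) within 4 moves, so the order of the required stops is forced.
Route from (3,3): up 2 to (1,3), left 2 to (1,1) — 4 moves in all.
Check: all required cells visited; 4 ≤ 4 moves.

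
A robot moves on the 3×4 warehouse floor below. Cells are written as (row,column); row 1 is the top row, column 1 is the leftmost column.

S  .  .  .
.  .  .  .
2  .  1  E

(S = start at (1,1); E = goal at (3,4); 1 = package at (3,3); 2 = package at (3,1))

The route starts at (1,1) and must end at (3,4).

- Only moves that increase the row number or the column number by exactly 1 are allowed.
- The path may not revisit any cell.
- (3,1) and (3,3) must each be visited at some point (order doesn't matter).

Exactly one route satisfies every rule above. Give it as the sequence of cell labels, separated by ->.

Moves only go right or down, so the column and row indices never decrease.
Route from (1,1): 2× down (reaching (3,1)), 3× right (reaching (3,4)) — 5 moves in all.
Check: all required cells visited.

(1,1) -> (2,1) -> (3,1) -> (3,2) -> (3,3) -> (3,4)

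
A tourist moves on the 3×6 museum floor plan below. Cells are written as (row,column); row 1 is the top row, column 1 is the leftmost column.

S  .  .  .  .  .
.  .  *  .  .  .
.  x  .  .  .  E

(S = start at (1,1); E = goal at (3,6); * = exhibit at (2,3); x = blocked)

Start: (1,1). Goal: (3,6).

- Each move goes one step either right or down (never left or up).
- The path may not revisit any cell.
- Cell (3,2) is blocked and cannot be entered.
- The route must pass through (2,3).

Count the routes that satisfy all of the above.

12

A right/down-only route from (1,1) to (3,6) makes exactly 2 down-moves and 5 right-moves in some order.
With no other constraints that would be C(7,2) = 21 routes.
Split at (2,3) and multiply the segment counts (each segment already excludes blocked cells): (1,1)→(2,3): 3; (2,3)→(3,6): 4; product = 12.
That gives 12 routes.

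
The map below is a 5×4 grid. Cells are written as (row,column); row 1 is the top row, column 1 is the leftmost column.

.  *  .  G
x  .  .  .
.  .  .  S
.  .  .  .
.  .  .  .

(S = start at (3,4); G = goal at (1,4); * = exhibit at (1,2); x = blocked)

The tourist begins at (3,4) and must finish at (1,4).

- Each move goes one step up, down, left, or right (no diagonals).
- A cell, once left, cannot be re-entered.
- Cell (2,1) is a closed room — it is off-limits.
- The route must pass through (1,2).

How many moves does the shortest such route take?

6

Any route passes through (1,2) somewhere between (3,4) and (1,4). Summing Manhattan distances along the two legs ((3,4) → (1,2) → (1,4)) gives a lower bound of 4 + 2 = 6 moves.
A route of 6 moves achieves this: (3,4) → (2,4) → (2,3) → (2,2) → (1,2) → (1,3) → (1,4).
Since 6 matches the lower bound, it is optimal.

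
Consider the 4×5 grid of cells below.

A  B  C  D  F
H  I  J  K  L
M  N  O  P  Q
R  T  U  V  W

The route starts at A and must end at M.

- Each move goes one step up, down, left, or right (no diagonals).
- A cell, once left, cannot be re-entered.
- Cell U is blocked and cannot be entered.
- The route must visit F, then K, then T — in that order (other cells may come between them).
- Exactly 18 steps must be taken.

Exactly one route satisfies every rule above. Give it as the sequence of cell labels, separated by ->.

A -> H -> I -> B -> C -> D -> F -> L -> Q -> W -> V -> P -> K -> J -> O -> N -> T -> R -> M

The waypoints must appear in the order F, K, T, with no cell reused.
Route from A: down 1 to H, right 1 to I, up 1 to B, right 3 to F, down 3 to W, left 1 to V, up 2 to K, left 1 to J, down 1 to O, left 1 to N, down 1 to T, left 1 to R, up 1 to M — 18 moves in all.
Check: order respected (F at step 6, K at step 12, T at step 16); 18 moves as required.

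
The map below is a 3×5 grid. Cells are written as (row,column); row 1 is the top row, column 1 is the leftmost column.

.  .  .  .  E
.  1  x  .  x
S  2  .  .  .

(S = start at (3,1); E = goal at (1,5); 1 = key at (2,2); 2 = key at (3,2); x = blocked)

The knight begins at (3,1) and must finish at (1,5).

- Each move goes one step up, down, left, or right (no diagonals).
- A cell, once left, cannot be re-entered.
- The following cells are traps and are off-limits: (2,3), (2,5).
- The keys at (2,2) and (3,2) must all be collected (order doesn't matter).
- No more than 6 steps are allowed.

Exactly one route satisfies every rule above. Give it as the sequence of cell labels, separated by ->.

The 6-move cap with required stops at (2,2), (3,2) leaves no slack for detours.
Route from (3,1): right 1 to (3,2), up 2 to (1,2), right 3 to (1,5) — 6 moves in all.
Check: all required cells visited; 6 ≤ 6 moves.

(3,1) -> (3,2) -> (2,2) -> (1,2) -> (1,3) -> (1,4) -> (1,5)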